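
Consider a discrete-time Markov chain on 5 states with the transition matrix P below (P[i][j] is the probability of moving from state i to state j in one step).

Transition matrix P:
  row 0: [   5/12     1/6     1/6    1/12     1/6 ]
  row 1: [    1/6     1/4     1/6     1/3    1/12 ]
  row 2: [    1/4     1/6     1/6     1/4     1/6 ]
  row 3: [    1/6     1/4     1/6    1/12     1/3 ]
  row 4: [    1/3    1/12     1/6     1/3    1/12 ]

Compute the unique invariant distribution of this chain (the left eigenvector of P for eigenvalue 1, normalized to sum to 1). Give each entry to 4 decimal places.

π = [0.2786, 0.1845, 0.1667, 0.1998, 0.1704]

Balance equations π_j = Σ_i π_i·P[i][j]:
  π_0 = 5/12·π_0 + 1/6·π_1 + 1/4·π_2 + 1/6·π_3 + 1/3·π_4
  π_1 = 1/6·π_0 + 1/4·π_1 + 1/6·π_2 + 1/4·π_3 + 1/12·π_4
  π_2 = 1/6·π_0 + 1/6·π_1 + 1/6·π_2 + 1/6·π_3 + 1/6·π_4
  π_3 = 1/12·π_0 + 1/3·π_1 + 1/4·π_2 + 1/12·π_3 + 1/3·π_4
  normalize: π_0 + π_1 + π_2 + π_3 + π_4 = 1
Solving the linear system gives exactly π = [56/201, 445/2412, 1/6, 241/1206, 137/804].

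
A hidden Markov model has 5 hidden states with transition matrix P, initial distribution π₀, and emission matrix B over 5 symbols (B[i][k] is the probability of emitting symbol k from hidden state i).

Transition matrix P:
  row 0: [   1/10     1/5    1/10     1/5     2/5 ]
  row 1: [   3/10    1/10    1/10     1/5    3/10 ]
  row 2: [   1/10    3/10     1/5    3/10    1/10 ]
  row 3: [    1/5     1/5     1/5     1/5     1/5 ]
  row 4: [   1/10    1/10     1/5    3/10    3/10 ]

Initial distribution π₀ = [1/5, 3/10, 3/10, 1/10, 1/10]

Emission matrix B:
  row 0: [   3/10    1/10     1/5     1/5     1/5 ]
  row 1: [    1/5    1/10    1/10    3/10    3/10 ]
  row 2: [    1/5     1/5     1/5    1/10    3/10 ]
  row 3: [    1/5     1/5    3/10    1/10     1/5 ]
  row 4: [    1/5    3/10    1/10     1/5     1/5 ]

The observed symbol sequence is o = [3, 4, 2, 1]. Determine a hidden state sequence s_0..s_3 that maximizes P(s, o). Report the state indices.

path = [1, 4, 3, 4]

t=0: δ = [4.000e-02, 9.000e-02, 3.000e-02, 1.000e-02, 2.000e-02]  (obs o_0=3)
t=1: δ = [5.400e-03, 2.700e-03, 2.700e-03, 3.600e-03, 5.400e-03]  ψ = [1, 1, 1, 1, 1]  (obs o_1=4)
t=2: δ = [1.620e-04, 1.080e-04, 2.160e-04, 4.860e-04, 2.160e-04]  ψ = [1, 0, 4, 4, 0]  (obs o_2=2)
t=3: δ = [9.720e-06, 9.720e-06, 1.944e-05, 1.944e-05, 2.916e-05]  ψ = [3, 3, 3, 3, 3]  (obs o_3=1)
backtrack: best end state = 4; path = [1, 4, 3, 4]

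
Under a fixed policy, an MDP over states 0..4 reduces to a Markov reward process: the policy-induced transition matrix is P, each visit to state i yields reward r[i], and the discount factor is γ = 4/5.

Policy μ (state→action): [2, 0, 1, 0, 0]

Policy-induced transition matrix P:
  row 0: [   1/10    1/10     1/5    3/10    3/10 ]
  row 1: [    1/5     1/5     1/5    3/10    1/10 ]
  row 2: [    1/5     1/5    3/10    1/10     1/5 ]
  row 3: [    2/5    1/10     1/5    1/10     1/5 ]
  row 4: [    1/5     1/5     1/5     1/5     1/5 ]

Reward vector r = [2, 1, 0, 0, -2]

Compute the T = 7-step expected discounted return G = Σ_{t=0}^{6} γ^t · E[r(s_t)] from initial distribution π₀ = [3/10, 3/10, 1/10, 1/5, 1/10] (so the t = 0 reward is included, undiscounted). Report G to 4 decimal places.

G = 1.2324

t=0: π = [0.3000, 0.3000, 0.1000, 0.2000, 0.1000], E[r] = 0.7000, γ^t·E[r] = 0.700000, running G = 0.700000
t=1: π = [0.2100, 0.1500, 0.2100, 0.2300, 0.2000], E[r] = 0.1700, γ^t·E[r] = 0.136000, running G = 0.836000
t=2: π = [0.2250, 0.1560, 0.2210, 0.1920, 0.2060], E[r] = 0.1940, γ^t·E[r] = 0.124160, running G = 0.960160
t=3: π = [0.2159, 0.1583, 0.2221, 0.1968, 0.2069], E[r] = 0.1763, γ^t·E[r] = 0.090266, running G = 1.050426
t=4: π = [0.2178, 0.1587, 0.2222, 0.1955, 0.2058], E[r] = 0.1828, γ^t·E[r] = 0.074854, running G = 1.125280
t=5: π = [0.2173, 0.1587, 0.2222, 0.1959, 0.2059], E[r] = 0.1815, γ^t·E[r] = 0.059480, running G = 1.184760
t=6: π = [0.2174, 0.1587, 0.2222, 0.1958, 0.2059], E[r] = 0.1818, γ^t·E[r] = 0.047666, running G = 1.232427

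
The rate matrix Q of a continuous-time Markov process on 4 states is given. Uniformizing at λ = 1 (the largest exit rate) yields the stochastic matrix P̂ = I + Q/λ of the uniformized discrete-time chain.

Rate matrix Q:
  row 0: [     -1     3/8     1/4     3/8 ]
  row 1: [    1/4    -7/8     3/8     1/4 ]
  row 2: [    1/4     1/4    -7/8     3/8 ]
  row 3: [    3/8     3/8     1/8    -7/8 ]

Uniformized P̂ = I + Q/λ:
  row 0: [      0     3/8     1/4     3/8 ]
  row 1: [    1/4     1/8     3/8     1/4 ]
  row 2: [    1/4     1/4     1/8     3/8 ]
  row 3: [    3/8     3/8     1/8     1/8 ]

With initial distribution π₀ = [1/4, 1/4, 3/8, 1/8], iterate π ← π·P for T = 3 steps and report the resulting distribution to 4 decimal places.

t=0: π = [0.2500, 0.2500, 0.3750, 0.1250]
t=1: π = [0.2031, 0.2656, 0.2188, 0.3125]
t=2: π = [0.2383, 0.2813, 0.2168, 0.2637]
t=3: π = [0.2234, 0.2776, 0.2251, 0.2739]

π = [0.2234, 0.2776, 0.2251, 0.2739]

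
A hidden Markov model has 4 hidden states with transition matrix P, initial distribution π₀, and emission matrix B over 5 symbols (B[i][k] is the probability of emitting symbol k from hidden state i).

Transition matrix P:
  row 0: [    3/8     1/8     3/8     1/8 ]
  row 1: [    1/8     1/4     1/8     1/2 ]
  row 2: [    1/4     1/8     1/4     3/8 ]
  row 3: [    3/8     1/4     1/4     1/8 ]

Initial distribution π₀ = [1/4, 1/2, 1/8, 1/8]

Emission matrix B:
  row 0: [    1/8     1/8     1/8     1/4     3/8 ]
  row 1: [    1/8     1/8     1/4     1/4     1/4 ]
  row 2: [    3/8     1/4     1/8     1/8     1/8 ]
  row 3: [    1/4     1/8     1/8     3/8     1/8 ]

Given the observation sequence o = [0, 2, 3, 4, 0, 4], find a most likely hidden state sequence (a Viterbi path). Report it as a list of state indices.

path = [1, 1, 3, 0, 2, 0]

t=0: δ = [3.125e-02, 6.250e-02, 4.688e-02, 3.125e-02]  (obs o_0=0)
t=1: δ = [1.465e-03, 3.906e-03, 1.465e-03, 3.906e-03]  ψ = [0, 1, 0, 1]  (obs o_1=2)
t=2: δ = [3.662e-04, 2.441e-04, 1.221e-04, 7.324e-04]  ψ = [3, 1, 3, 1]  (obs o_2=3)
t=3: δ = [1.030e-04, 4.578e-05, 2.289e-05, 1.526e-05]  ψ = [3, 3, 3, 1]  (obs o_3=4)
t=4: δ = [4.828e-06, 1.609e-06, 1.448e-05, 5.722e-06]  ψ = [0, 0, 0, 1]  (obs o_4=0)
t=5: δ = [1.358e-06, 4.526e-07, 4.526e-07, 6.789e-07]  ψ = [2, 2, 2, 2]  (obs o_5=4)
backtrack: best end state = 0; path = [1, 1, 3, 0, 2, 0]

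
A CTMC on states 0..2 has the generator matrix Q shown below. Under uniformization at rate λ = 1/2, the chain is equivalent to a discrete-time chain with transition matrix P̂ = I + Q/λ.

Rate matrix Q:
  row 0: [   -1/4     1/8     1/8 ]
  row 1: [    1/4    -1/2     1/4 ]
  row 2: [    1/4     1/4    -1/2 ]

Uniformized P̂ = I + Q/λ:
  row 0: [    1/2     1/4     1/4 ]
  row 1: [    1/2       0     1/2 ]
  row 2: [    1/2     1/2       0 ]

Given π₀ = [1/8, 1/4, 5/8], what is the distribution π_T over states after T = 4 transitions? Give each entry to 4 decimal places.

π = [0.5000, 0.2383, 0.2617]

t=0: π = [0.1250, 0.2500, 0.6250]
t=1: π = [0.5000, 0.3438, 0.1563]
t=2: π = [0.5000, 0.2031, 0.2969]
t=3: π = [0.5000, 0.2734, 0.2266]
t=4: π = [0.5000, 0.2383, 0.2617]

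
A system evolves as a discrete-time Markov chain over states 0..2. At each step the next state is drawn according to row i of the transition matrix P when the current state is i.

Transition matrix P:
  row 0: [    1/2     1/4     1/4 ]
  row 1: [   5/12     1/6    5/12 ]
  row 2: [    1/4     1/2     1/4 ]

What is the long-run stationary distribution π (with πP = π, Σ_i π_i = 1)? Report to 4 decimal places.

π = [0.4000, 0.3000, 0.3000]

Balance equations π_j = Σ_i π_i·P[i][j]:
  π_0 = 1/2·π_0 + 5/12·π_1 + 1/4·π_2
  π_1 = 1/4·π_0 + 1/6·π_1 + 1/2·π_2
  normalize: π_0 + π_1 + π_2 = 1
Solving the linear system gives exactly π = [2/5, 3/10, 3/10].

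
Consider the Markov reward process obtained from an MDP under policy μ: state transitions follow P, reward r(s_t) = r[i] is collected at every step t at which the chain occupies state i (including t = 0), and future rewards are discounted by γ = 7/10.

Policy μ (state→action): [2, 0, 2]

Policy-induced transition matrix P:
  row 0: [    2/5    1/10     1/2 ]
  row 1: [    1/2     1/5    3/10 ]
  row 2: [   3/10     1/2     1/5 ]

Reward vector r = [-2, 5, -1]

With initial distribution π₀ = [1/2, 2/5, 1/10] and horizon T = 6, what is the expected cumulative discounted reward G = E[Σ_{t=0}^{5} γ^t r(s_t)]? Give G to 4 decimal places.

G = 0.9320

t=0: π = [0.5000, 0.4000, 0.1000], E[r] = 0.9000, γ^t·E[r] = 0.900000, running G = 0.900000
t=1: π = [0.4300, 0.1800, 0.3900], E[r] = -0.3500, γ^t·E[r] = -0.245000, running G = 0.655000
t=2: π = [0.3790, 0.2740, 0.3470], E[r] = 0.2650, γ^t·E[r] = 0.129850, running G = 0.784850
t=3: π = [0.3927, 0.2662, 0.3411], E[r] = 0.2045, γ^t·E[r] = 0.070144, running G = 0.854994
t=4: π = [0.3925, 0.2631, 0.3444], E[r] = 0.1859, γ^t·E[r] = 0.044623, running G = 0.899616
t=5: π = [0.3919, 0.2641, 0.3441], E[r] = 0.1926, γ^t·E[r] = 0.032371, running G = 0.931987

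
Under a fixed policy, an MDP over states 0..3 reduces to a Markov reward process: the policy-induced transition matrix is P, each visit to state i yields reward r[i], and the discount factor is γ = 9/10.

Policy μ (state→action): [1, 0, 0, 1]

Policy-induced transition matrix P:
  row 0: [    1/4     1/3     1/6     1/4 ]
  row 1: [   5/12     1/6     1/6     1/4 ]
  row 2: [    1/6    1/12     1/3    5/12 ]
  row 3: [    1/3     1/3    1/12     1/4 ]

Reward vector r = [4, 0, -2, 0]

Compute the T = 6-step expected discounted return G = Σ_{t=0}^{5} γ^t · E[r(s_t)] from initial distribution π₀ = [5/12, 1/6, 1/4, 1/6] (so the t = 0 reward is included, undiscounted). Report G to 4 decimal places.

t=0: π = [0.4167, 0.1667, 0.2500, 0.1667], E[r] = 1.1667, γ^t·E[r] = 1.166667, running G = 1.166667
t=1: π = [0.2708, 0.2431, 0.1944, 0.2917], E[r] = 0.6944, γ^t·E[r] = 0.625000, running G = 1.791667
t=2: π = [0.2986, 0.2442, 0.1748, 0.2824], E[r] = 0.8449, γ^t·E[r] = 0.684375, running G = 2.476042
t=3: π = [0.2997, 0.2489, 0.1723, 0.2791], E[r] = 0.8542, γ^t·E[r] = 0.622688, running G = 3.098729
t=4: π = [0.3004, 0.2488, 0.1721, 0.2787], E[r] = 0.8573, γ^t·E[r] = 0.562507, running G = 3.661236
t=5: π = [0.3003, 0.2488, 0.1721, 0.2787], E[r] = 0.8571, γ^t·E[r] = 0.506127, running G = 4.167363

G = 4.1674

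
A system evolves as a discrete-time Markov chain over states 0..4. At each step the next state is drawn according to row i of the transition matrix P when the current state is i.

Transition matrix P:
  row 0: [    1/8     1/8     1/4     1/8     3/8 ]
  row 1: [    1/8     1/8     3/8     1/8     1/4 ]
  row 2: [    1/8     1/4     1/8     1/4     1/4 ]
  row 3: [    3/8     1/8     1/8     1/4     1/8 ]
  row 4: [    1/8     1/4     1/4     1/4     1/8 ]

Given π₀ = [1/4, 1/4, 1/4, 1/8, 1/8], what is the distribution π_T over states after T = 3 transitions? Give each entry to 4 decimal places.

t=0: π = [0.2500, 0.2500, 0.2500, 0.1250, 0.1250]
t=1: π = [0.1563, 0.1719, 0.2344, 0.1875, 0.2500]
t=2: π = [0.1719, 0.1855, 0.2188, 0.2090, 0.2148]
t=3: π = [0.1772, 0.1792, 0.2197, 0.2053, 0.2185]

π = [0.1772, 0.1792, 0.2197, 0.2053, 0.2185]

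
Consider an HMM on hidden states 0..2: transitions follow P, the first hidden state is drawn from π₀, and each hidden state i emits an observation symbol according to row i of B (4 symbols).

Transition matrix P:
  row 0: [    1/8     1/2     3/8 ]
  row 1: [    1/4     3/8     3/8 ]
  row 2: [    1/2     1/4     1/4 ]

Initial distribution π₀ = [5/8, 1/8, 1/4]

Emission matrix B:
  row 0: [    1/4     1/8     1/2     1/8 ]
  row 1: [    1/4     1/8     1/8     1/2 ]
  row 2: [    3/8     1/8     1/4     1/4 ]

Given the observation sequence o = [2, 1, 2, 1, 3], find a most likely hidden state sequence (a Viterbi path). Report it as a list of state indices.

t=0: δ = [3.125e-01, 1.562e-02, 6.250e-02]  (obs o_0=2)
t=1: δ = [4.883e-03, 1.953e-02, 1.465e-02]  ψ = [0, 0, 0]  (obs o_1=1)
t=2: δ = [3.662e-03, 9.155e-04, 1.831e-03]  ψ = [2, 1, 1]  (obs o_2=2)
t=3: δ = [1.144e-04, 2.289e-04, 1.717e-04]  ψ = [2, 0, 0]  (obs o_3=1)
t=4: δ = [1.073e-05, 4.292e-05, 2.146e-05]  ψ = [2, 1, 1]  (obs o_4=3)
backtrack: best end state = 1; path = [0, 2, 0, 1, 1]

path = [0, 2, 0, 1, 1]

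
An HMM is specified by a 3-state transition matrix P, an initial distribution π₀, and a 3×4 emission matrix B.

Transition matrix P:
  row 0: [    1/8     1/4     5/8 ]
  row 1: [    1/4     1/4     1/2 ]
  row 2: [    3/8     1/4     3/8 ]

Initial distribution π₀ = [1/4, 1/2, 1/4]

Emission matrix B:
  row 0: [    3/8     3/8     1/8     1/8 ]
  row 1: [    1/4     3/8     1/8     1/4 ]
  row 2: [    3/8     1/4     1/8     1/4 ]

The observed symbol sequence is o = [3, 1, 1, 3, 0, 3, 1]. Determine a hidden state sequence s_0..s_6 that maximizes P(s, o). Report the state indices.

t=0: δ = [3.125e-02, 1.250e-01, 6.250e-02]  (obs o_0=3)
t=1: δ = [1.172e-02, 1.172e-02, 1.562e-02]  ψ = [1, 1, 1]  (obs o_1=1)
t=2: δ = [2.197e-03, 1.465e-03, 1.831e-03]  ψ = [2, 2, 0]  (obs o_2=1)
t=3: δ = [8.583e-05, 1.373e-04, 3.433e-04]  ψ = [2, 0, 0]  (obs o_3=3)
t=4: δ = [4.828e-05, 2.146e-05, 4.828e-05]  ψ = [2, 2, 2]  (obs o_4=0)
t=5: δ = [2.263e-06, 3.017e-06, 7.544e-06]  ψ = [2, 0, 0]  (obs o_5=3)
t=6: δ = [1.061e-06, 7.072e-07, 7.072e-07]  ψ = [2, 2, 2]  (obs o_6=1)
backtrack: best end state = 0; path = [1, 2, 0, 2, 0, 2, 0]

path = [1, 2, 0, 2, 0, 2, 0]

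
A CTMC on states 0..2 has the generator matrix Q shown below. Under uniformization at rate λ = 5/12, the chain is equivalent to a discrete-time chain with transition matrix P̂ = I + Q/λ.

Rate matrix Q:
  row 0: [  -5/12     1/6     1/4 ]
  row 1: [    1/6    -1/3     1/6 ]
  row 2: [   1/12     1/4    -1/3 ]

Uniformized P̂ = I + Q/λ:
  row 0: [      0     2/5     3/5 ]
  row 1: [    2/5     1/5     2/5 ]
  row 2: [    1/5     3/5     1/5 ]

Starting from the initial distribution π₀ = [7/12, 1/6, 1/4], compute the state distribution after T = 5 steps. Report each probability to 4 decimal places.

π = [0.2339, 0.3937, 0.3724]

t=0: π = [0.5833, 0.1667, 0.2500]
t=1: π = [0.1167, 0.4167, 0.4667]
t=2: π = [0.2600, 0.4100, 0.3300]
t=3: π = [0.2300, 0.3840, 0.3860]
t=4: π = [0.2308, 0.4004, 0.3688]
t=5: π = [0.2339, 0.3937, 0.3724]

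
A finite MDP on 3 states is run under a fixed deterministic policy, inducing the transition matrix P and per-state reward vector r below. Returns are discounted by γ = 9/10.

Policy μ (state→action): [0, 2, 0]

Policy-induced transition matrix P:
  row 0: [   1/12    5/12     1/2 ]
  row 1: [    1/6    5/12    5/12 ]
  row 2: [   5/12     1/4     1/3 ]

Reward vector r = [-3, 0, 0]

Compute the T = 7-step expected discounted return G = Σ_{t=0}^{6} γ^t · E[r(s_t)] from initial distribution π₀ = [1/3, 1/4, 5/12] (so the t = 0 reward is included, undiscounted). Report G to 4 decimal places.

t=0: π = [0.3333, 0.2500, 0.4167], E[r] = -1.0000, γ^t·E[r] = -1.000000, running G = -1.000000
t=1: π = [0.2431, 0.3472, 0.4097], E[r] = -0.7292, γ^t·E[r] = -0.656250, running G = -1.656250
t=2: π = [0.2488, 0.3484, 0.4028], E[r] = -0.7465, γ^t·E[r] = -0.604688, running G = -2.260938
t=3: π = [0.2466, 0.3495, 0.4038], E[r] = -0.7399, γ^t·E[r] = -0.539367, running G = -2.800305
t=4: π = [0.2471, 0.3494, 0.4036], E[r] = -0.7412, γ^t·E[r] = -0.486316, running G = -3.286621
t=5: π = [0.2470, 0.3494, 0.4036], E[r] = -0.7409, γ^t·E[r] = -0.437497, running G = -3.724118
t=6: π = [0.2470, 0.3494, 0.4036], E[r] = -0.7410, γ^t·E[r] = -0.393786, running G = -4.117904

G = -4.1179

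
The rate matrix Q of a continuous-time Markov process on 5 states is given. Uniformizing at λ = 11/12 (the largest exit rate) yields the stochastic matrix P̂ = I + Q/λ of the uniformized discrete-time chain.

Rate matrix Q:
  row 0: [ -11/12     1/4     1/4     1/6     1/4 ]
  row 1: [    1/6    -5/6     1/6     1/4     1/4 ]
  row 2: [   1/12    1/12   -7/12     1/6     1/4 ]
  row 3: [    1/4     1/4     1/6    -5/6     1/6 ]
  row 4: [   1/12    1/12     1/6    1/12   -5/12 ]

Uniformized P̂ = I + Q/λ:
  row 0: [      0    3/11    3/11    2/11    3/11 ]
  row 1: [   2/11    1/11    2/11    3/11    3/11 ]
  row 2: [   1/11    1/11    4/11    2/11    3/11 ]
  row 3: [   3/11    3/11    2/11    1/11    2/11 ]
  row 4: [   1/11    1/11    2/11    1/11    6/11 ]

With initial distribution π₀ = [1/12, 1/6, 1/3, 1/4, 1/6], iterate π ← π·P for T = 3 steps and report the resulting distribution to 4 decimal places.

t=0: π = [0.0833, 0.1667, 0.3333, 0.2500, 0.1667]
t=1: π = [0.1439, 0.1515, 0.2500, 0.1591, 0.2955]
t=2: π = [0.1205, 0.1460, 0.2404, 0.1543, 0.3388]
t=3: π = [0.1213, 0.1409, 0.2365, 0.1503, 0.3511]

π = [0.1213, 0.1409, 0.2365, 0.1503, 0.3511]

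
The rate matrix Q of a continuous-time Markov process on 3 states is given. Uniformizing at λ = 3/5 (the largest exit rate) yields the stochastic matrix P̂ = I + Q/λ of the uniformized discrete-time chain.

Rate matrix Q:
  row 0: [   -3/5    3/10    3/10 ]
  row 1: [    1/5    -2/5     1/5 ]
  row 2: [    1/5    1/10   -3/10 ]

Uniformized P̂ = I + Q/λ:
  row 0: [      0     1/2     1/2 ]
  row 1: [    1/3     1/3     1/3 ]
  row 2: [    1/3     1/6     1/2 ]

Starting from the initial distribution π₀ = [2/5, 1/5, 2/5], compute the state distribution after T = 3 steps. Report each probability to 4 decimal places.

t=0: π = [0.4000, 0.2000, 0.4000]
t=1: π = [0.2000, 0.3333, 0.4667]
t=2: π = [0.2667, 0.2889, 0.4444]
t=3: π = [0.2444, 0.3037, 0.4519]

π = [0.2444, 0.3037, 0.4519]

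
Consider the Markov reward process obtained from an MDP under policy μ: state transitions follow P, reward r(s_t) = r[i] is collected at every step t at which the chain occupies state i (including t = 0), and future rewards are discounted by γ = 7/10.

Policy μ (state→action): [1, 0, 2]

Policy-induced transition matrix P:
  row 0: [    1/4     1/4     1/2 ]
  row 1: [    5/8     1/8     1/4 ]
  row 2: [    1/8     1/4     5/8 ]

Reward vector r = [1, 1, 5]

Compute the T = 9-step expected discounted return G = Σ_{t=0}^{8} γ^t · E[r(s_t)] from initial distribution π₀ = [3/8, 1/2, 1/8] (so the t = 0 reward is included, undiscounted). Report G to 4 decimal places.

t=0: π = [0.3750, 0.5000, 0.1250], E[r] = 1.5000, γ^t·E[r] = 1.500000, running G = 1.500000
t=1: π = [0.4219, 0.1875, 0.3906], E[r] = 2.5625, γ^t·E[r] = 1.793750, running G = 3.293750
t=2: π = [0.2715, 0.2266, 0.5020], E[r] = 3.0078, γ^t·E[r] = 1.473828, running G = 4.767578
t=3: π = [0.2722, 0.2217, 0.5061], E[r] = 3.0244, γ^t·E[r] = 1.037374, running G = 5.804952
t=4: π = [0.2699, 0.2223, 0.5078], E[r] = 3.0314, γ^t·E[r] = 0.727832, running G = 6.532785
t=5: π = [0.2699, 0.2222, 0.5079], E[r] = 3.0316, γ^t·E[r] = 0.509526, running G = 7.042311
t=6: π = [0.2698, 0.2222, 0.5079], E[r] = 3.0317, γ^t·E[r] = 0.356681, running G = 7.398992
t=7: π = [0.2698, 0.2222, 0.5079], E[r] = 3.0317, γ^t·E[r] = 0.249677, running G = 7.648669
t=8: π = [0.2698, 0.2222, 0.5079], E[r] = 3.0317, γ^t·E[r] = 0.174774, running G = 7.823443

G = 7.8234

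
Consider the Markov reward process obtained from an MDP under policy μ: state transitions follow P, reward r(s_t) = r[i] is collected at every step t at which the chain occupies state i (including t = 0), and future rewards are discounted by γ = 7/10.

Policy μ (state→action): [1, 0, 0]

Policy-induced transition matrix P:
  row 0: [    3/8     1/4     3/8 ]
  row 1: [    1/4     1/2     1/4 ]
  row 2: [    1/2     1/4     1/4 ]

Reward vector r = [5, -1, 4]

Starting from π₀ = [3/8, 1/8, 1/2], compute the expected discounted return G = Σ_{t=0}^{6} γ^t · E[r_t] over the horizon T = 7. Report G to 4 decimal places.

G = 9.5777

t=0: π = [0.3750, 0.1250, 0.5000], E[r] = 3.7500, γ^t·E[r] = 3.750000, running G = 3.750000
t=1: π = [0.4219, 0.2813, 0.2969], E[r] = 3.0156, γ^t·E[r] = 2.110938, running G = 5.860938
t=2: π = [0.3770, 0.3203, 0.3027], E[r] = 2.7754, γ^t·E[r] = 1.359941, running G = 7.220879
t=3: π = [0.3728, 0.3301, 0.2971], E[r] = 2.7224, γ^t·E[r] = 0.933787, running G = 8.154666
t=4: π = [0.3709, 0.3325, 0.2966], E[r] = 2.7083, γ^t·E[r] = 0.650259, running G = 8.804925
t=5: π = [0.3705, 0.3331, 0.2964], E[r] = 2.7049, γ^t·E[r] = 0.454606, running G = 9.259531
t=6: π = [0.3704, 0.3333, 0.2963], E[r] = 2.7040, γ^t·E[r] = 0.318122, running G = 9.577653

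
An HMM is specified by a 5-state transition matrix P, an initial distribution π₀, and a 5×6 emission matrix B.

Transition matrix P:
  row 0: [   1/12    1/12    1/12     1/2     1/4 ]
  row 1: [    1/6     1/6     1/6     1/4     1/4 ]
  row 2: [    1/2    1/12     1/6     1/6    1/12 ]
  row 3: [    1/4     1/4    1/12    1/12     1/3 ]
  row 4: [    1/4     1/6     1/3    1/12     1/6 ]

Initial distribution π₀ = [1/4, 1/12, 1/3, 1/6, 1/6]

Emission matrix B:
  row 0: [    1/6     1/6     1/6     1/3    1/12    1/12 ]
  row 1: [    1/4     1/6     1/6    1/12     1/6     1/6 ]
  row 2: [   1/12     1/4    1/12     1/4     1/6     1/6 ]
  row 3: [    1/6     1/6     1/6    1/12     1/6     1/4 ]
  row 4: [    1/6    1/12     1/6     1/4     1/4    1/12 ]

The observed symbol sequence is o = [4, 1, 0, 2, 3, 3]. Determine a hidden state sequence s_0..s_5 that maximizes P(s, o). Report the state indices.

t=0: δ = [2.083e-02, 1.389e-02, 5.556e-02, 2.778e-02, 4.167e-02]  (obs o_0=4)
t=1: δ = [4.630e-03, 1.157e-03, 3.472e-03, 1.736e-03, 7.716e-04]  ψ = [2, 3, 4, 0, 3]  (obs o_1=1)
t=2: δ = [2.894e-04, 1.085e-04, 4.823e-05, 3.858e-04, 1.929e-04]  ψ = [2, 3, 2, 0, 0]  (obs o_2=0)
t=3: δ = [1.608e-05, 1.608e-05, 5.358e-06, 2.411e-05, 2.143e-05]  ψ = [3, 3, 4, 0, 3]  (obs o_3=2)
t=4: δ = [2.009e-06, 5.023e-07, 1.786e-06, 6.698e-07, 2.009e-06]  ψ = [3, 3, 4, 0, 3]  (obs o_4=3)
t=5: δ = [2.977e-07, 2.791e-08, 1.674e-07, 8.372e-08, 1.256e-07]  ψ = [2, 4, 4, 0, 0]  (obs o_5=3)
backtrack: best end state = 0; path = [2, 0, 3, 4, 2, 0]

path = [2, 0, 3, 4, 2, 0]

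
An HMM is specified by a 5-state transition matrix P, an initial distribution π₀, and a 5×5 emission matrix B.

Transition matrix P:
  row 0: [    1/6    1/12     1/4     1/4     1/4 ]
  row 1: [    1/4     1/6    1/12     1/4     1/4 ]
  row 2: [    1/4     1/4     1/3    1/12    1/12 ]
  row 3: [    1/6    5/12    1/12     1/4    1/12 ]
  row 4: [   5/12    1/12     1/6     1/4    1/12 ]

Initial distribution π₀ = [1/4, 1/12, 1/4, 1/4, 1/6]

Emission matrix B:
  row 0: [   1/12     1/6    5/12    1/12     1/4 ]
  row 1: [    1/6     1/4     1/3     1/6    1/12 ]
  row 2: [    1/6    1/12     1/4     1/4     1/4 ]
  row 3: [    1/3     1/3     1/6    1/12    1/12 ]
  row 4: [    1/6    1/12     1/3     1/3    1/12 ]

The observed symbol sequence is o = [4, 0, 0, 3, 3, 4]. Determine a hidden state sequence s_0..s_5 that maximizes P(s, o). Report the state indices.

t=0: δ = [6.250e-02, 6.944e-03, 6.250e-02, 2.083e-02, 1.389e-02]  (obs o_0=4)
t=1: δ = [1.302e-03, 2.604e-03, 3.472e-03, 5.208e-03, 2.604e-03]  ψ = [2, 2, 2, 0, 0]  (obs o_1=0)
t=2: δ = [9.042e-05, 3.617e-04, 1.929e-04, 4.340e-04, 1.085e-04]  ψ = [4, 3, 2, 3, 1]  (obs o_2=0)
t=3: δ = [7.535e-06, 3.014e-05, 1.608e-05, 9.042e-06, 3.014e-05]  ψ = [1, 3, 2, 3, 1]  (obs o_3=3)
t=4: δ = [1.047e-06, 8.372e-07, 1.340e-06, 6.279e-07, 2.512e-06]  ψ = [4, 1, 2, 1, 1]  (obs o_4=3)
t=5: δ = [2.616e-07, 2.791e-08, 1.116e-07, 5.233e-08, 2.180e-08]  ψ = [4, 2, 2, 4, 0]  (obs o_5=4)
backtrack: best end state = 0; path = [0, 3, 3, 1, 4, 0]

path = [0, 3, 3, 1, 4, 0]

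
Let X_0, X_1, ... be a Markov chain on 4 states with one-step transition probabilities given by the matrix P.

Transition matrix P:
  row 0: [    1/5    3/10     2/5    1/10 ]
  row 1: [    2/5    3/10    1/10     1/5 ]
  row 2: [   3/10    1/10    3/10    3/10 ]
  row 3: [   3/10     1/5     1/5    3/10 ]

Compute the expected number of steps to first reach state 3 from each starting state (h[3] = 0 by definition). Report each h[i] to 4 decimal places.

First-step conditioning: h[3] = 0; for i ≠ 3, h[i] = 1 + Σ_k P[i][k]·h[k].
  h[0] = 1 + 1/5·h[0] + 3/10·h[1] + 2/5·h[2]
  h[1] = 1 + 2/5·h[0] + 3/10·h[1] + 1/10·h[2]
  h[2] = 1 + 3/10·h[0] + 1/10·h[1] + 3/10·h[2]
Solving the 3×3 linear system over states ≠ 3 gives exactly h = [1040/191, 990/191, 860/191, 0] (h[3] = 0 is the target).

h = [5.4450, 5.1832, 4.5026, 0.0000]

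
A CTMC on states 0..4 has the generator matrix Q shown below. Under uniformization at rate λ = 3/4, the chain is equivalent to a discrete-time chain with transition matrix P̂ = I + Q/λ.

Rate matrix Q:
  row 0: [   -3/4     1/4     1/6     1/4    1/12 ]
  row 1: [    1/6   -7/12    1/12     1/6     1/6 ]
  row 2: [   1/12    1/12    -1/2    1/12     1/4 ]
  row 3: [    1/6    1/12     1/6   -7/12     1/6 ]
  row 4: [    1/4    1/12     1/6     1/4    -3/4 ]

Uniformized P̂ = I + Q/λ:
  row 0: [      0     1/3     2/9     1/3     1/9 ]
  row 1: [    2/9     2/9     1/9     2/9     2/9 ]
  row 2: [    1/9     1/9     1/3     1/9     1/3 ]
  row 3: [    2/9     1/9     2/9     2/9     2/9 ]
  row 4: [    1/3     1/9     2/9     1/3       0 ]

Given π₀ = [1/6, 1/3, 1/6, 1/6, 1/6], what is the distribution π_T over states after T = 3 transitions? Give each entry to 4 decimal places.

t=0: π = [0.1667, 0.3333, 0.1667, 0.1667, 0.1667]
t=1: π = [0.1852, 0.1852, 0.2037, 0.2407, 0.1852]
t=2: π = [0.1790, 0.1728, 0.2243, 0.2407, 0.1831]
t=3: π = [0.1779, 0.1701, 0.2279, 0.2375, 0.1866]

π = [0.1779, 0.1701, 0.2279, 0.2375, 0.1866]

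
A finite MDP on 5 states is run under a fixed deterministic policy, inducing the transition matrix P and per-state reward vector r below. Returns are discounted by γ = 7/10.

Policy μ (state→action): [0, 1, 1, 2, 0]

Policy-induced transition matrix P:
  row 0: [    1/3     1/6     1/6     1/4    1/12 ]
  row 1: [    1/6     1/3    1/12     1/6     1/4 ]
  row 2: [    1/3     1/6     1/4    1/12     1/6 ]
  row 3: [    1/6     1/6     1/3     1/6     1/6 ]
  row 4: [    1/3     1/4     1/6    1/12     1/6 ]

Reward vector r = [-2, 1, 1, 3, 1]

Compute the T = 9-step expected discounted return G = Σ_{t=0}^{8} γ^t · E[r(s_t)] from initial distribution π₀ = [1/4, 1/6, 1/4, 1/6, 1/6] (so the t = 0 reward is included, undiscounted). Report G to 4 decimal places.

t=0: π = [0.2500, 0.1667, 0.2500, 0.1667, 0.1667], E[r] = 0.5833, γ^t·E[r] = 0.583333, running G = 0.583333
t=1: π = [0.2778, 0.2083, 0.2014, 0.1528, 0.1597], E[r] = 0.4722, γ^t·E[r] = 0.330556, running G = 0.913889
t=2: π = [0.2731, 0.2147, 0.1916, 0.1597, 0.1609], E[r] = 0.5000, γ^t·E[r] = 0.245000, running G = 1.158889
t=3: π = [0.2709, 0.2159, 0.1914, 0.1601, 0.1618], E[r] = 0.5073, γ^t·E[r] = 0.174014, running G = 1.332903
t=4: π = [0.2707, 0.2161, 0.1913, 0.1598, 0.1621], E[r] = 0.5076, γ^t·E[r] = 0.121872, running G = 1.454775
t=5: π = [0.2707, 0.2162, 0.1912, 0.1598, 0.1621], E[r] = 0.5075, γ^t·E[r] = 0.085299, running G = 1.540074
t=6: π = [0.2707, 0.2162, 0.1912, 0.1598, 0.1621], E[r] = 0.5075, γ^t·E[r] = 0.059711, running G = 1.599785
t=7: π = [0.2707, 0.2162, 0.1912, 0.1598, 0.1621], E[r] = 0.5075, γ^t·E[r] = 0.041799, running G = 1.641584
t=8: π = [0.2707, 0.2162, 0.1912, 0.1598, 0.1621], E[r] = 0.5075, γ^t·E[r] = 0.029259, running G = 1.670843

G = 1.6708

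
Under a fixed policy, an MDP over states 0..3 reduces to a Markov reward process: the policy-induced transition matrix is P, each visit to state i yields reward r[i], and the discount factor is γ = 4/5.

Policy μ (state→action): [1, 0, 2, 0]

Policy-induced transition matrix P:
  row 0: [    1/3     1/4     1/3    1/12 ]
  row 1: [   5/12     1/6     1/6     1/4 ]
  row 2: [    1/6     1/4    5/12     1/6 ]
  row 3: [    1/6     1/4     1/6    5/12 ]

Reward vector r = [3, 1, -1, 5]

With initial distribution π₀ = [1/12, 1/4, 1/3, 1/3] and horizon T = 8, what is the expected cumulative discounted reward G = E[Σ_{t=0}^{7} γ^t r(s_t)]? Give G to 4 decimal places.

G = 7.8564

t=0: π = [0.0833, 0.2500, 0.3333, 0.3333], E[r] = 1.8333, γ^t·E[r] = 1.833333, running G = 1.833333
t=1: π = [0.2431, 0.2292, 0.2639, 0.2639], E[r] = 2.0139, γ^t·E[r] = 1.611111, running G = 3.444444
t=2: π = [0.2645, 0.2309, 0.2731, 0.2315], E[r] = 1.9086, γ^t·E[r] = 1.221481, running G = 4.665926
t=3: π = [0.2685, 0.2308, 0.2790, 0.2217], E[r] = 1.8658, γ^t·E[r] = 0.955309, running G = 5.621235
t=4: π = [0.2691, 0.2308, 0.2812, 0.2190], E[r] = 1.8517, γ^t·E[r] = 0.758456, running G = 6.379691
t=5: π = [0.2692, 0.2308, 0.2818, 0.2182], E[r] = 1.8476, γ^t·E[r] = 0.605438, running G = 6.985128
t=6: π = [0.2692, 0.2308, 0.2820, 0.2180], E[r] = 1.8465, γ^t·E[r] = 0.484061, running G = 7.469189
t=7: π = [0.2692, 0.2308, 0.2820, 0.2180], E[r] = 1.8463, γ^t·E[r] = 0.387188, running G = 7.856377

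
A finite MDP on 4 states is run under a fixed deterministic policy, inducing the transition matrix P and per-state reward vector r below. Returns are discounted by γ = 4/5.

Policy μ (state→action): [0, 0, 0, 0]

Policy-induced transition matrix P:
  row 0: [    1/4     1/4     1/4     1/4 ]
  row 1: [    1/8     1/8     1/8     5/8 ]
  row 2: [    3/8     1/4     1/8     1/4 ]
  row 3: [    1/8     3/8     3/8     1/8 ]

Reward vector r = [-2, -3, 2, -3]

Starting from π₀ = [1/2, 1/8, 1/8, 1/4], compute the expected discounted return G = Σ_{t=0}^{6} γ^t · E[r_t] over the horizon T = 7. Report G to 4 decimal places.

t=0: π = [0.5000, 0.1250, 0.1250, 0.2500], E[r] = -1.8750, γ^t·E[r] = -1.875000, running G = -1.875000
t=1: π = [0.2188, 0.2656, 0.2500, 0.2656], E[r] = -1.5313, γ^t·E[r] = -1.225000, running G = -3.100000
t=2: π = [0.2148, 0.2500, 0.2188, 0.3164], E[r] = -1.6914, γ^t·E[r] = -1.082500, running G = -4.182500
t=3: π = [0.2065, 0.2583, 0.2310, 0.3042], E[r] = -1.6387, γ^t·E[r] = -0.839000, running G = -5.021500
t=4: π = [0.2086, 0.2557, 0.2269, 0.3088], E[r] = -1.6571, γ^t·E[r] = -0.678750, running G = -5.700250
t=5: π = [0.2078, 0.2566, 0.2283, 0.3073], E[r] = -1.6508, γ^t·E[r] = -0.540940, running G = -6.241190
t=6: π = [0.2080, 0.2563, 0.2278, 0.3078], E[r] = -1.6530, γ^t·E[r] = -0.433316, running G = -6.674506

G = -6.6745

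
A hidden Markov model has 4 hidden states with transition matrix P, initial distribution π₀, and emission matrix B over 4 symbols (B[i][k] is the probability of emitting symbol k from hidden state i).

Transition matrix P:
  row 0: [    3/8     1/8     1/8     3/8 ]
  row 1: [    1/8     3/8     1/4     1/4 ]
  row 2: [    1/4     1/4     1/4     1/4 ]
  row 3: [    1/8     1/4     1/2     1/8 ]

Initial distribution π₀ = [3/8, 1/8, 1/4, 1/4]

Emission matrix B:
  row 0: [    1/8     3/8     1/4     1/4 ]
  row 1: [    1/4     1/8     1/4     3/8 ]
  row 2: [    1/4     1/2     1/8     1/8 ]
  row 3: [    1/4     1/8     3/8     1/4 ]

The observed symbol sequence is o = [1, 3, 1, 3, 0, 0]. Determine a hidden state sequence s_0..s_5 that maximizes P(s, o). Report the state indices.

t=0: δ = [1.406e-01, 1.562e-02, 1.250e-01, 3.125e-02]  (obs o_0=1)
t=1: δ = [1.318e-02, 1.172e-02, 3.906e-03, 1.318e-02]  ψ = [0, 2, 2, 0]  (obs o_1=3)
t=2: δ = [1.854e-03, 5.493e-04, 3.296e-03, 6.180e-04]  ψ = [0, 1, 3, 0]  (obs o_2=1)
t=3: δ = [2.060e-04, 3.090e-04, 1.030e-04, 2.060e-04]  ψ = [2, 2, 2, 2]  (obs o_3=3)
t=4: δ = [9.656e-06, 2.897e-05, 2.575e-05, 1.931e-05]  ψ = [0, 1, 3, 0]  (obs o_4=0)
t=5: δ = [8.047e-07, 2.716e-06, 2.414e-06, 1.810e-06]  ψ = [2, 1, 3, 1]  (obs o_5=0)
backtrack: best end state = 1; path = [0, 3, 2, 1, 1, 1]

path = [0, 3, 2, 1, 1, 1]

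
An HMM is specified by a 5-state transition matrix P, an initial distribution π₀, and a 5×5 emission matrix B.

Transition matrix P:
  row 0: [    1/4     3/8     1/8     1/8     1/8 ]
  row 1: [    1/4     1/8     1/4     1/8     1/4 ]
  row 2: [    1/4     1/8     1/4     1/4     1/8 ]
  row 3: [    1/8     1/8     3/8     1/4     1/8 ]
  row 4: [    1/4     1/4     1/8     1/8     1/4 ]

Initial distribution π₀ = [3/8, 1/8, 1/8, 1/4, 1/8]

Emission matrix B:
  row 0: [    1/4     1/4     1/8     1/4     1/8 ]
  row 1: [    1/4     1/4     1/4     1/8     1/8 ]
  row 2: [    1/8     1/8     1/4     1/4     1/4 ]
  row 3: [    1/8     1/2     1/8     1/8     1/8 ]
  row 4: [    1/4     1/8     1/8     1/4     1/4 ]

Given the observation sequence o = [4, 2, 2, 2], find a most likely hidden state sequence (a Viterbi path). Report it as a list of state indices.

t=0: δ = [4.688e-02, 1.562e-02, 3.125e-02, 3.125e-02, 3.125e-02]  (obs o_0=4)
t=1: δ = [1.465e-03, 4.395e-03, 2.930e-03, 9.766e-04, 9.766e-04]  ψ = [0, 0, 3, 2, 4]  (obs o_1=2)
t=2: δ = [1.373e-04, 1.373e-04, 2.747e-04, 9.155e-05, 1.373e-04]  ψ = [1, 0, 1, 2, 1]  (obs o_2=2)
t=3: δ = [8.583e-06, 1.287e-05, 1.717e-05, 8.583e-06, 4.292e-06]  ψ = [2, 0, 2, 2, 1]  (obs o_3=2)
backtrack: best end state = 2; path = [0, 1, 2, 2]

path = [0, 1, 2, 2]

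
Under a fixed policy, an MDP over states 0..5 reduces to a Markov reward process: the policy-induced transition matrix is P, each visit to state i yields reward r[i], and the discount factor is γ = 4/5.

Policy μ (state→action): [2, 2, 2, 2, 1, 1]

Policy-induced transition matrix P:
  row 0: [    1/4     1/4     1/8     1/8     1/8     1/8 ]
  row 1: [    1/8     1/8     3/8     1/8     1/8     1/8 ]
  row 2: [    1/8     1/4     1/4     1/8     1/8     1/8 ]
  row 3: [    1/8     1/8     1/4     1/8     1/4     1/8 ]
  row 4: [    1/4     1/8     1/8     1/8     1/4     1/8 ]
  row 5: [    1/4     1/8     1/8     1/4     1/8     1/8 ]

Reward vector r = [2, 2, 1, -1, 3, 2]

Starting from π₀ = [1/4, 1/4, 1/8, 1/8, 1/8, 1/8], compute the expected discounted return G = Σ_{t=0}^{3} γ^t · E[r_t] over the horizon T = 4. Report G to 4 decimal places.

G = 4.5973

t=0: π = [0.2500, 0.2500, 0.1250, 0.1250, 0.1250, 0.1250], E[r] = 1.6250, γ^t·E[r] = 1.625000, running G = 1.625000
t=1: π = [0.1875, 0.1719, 0.2188, 0.1406, 0.1563, 0.1250], E[r] = 1.5156, γ^t·E[r] = 1.212500, running G = 2.837500
t=2: π = [0.1836, 0.1758, 0.2129, 0.1406, 0.1621, 0.1250], E[r] = 1.5273, γ^t·E[r] = 0.977500, running G = 3.815000
t=3: π = [0.1838, 0.1746, 0.2131, 0.1406, 0.1628, 0.1250], E[r] = 1.5278, γ^t·E[r] = 0.782250, running G = 4.597250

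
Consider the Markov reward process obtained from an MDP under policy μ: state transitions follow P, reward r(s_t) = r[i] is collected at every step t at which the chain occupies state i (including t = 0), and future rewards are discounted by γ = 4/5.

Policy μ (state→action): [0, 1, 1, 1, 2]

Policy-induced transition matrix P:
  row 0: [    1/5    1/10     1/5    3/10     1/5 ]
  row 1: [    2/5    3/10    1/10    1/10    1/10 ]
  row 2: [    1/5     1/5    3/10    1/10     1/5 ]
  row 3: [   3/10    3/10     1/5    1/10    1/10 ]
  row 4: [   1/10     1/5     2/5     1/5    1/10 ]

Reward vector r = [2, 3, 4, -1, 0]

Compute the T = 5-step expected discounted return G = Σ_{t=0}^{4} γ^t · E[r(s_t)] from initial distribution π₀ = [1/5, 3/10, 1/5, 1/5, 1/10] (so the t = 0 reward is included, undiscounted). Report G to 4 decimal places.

G = 6.3692

t=0: π = [0.2000, 0.3000, 0.2000, 0.2000, 0.1000], E[r] = 1.9000, γ^t·E[r] = 1.900000, running G = 1.900000
t=1: π = [0.2700, 0.2300, 0.2100, 0.1500, 0.1400], E[r] = 1.9200, γ^t·E[r] = 1.536000, running G = 3.436000
t=2: π = [0.2470, 0.2110, 0.2260, 0.1680, 0.1480], E[r] = 1.8630, γ^t·E[r] = 1.192320, running G = 4.628320
t=3: π = [0.2442, 0.2132, 0.2311, 0.1642, 0.1473], E[r] = 1.8882, γ^t·E[r] = 0.966758, running G = 5.595078
t=4: π = [0.2443, 0.2133, 0.2313, 0.1636, 0.1475], E[r] = 1.8901, γ^t·E[r] = 0.774164, running G = 6.369243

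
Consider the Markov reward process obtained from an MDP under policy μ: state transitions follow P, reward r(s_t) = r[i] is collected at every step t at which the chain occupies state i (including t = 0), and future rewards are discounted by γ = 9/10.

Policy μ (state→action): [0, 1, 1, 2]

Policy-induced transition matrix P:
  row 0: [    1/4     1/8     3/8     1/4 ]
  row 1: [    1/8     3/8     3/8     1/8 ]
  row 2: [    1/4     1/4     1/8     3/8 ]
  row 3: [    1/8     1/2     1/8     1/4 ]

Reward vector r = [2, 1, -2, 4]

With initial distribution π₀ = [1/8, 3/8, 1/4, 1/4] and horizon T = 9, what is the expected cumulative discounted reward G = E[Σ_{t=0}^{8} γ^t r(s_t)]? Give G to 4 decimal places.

G = 6.9623

t=0: π = [0.1250, 0.3750, 0.2500, 0.2500], E[r] = 1.1250, γ^t·E[r] = 1.125000, running G = 1.125000
t=1: π = [0.1719, 0.3438, 0.2500, 0.2344], E[r] = 1.1250, γ^t·E[r] = 1.012500, running G = 2.137500
t=2: π = [0.1777, 0.3301, 0.2539, 0.2383], E[r] = 1.1309, γ^t·E[r] = 0.915996, running G = 3.053496
t=3: π = [0.1790, 0.3286, 0.2520, 0.2405], E[r] = 1.1445, γ^t·E[r] = 0.834363, running G = 3.887859
t=4: π = [0.1789, 0.3288, 0.2519, 0.2404], E[r] = 1.1444, γ^t·E[r] = 0.750867, running G = 4.638726
t=5: π = [0.1788, 0.3288, 0.2519, 0.2404], E[r] = 1.1442, γ^t·E[r] = 0.675654, running G = 5.314380
t=6: π = [0.1788, 0.3288, 0.2519, 0.2404], E[r] = 1.1442, γ^t·E[r] = 0.608089, running G = 5.922470
t=7: π = [0.1788, 0.3288, 0.2519, 0.2404], E[r] = 1.1442, γ^t·E[r] = 0.547282, running G = 6.469752
t=8: π = [0.1788, 0.3288, 0.2519, 0.2404], E[r] = 1.1442, γ^t·E[r] = 0.492554, running G = 6.962306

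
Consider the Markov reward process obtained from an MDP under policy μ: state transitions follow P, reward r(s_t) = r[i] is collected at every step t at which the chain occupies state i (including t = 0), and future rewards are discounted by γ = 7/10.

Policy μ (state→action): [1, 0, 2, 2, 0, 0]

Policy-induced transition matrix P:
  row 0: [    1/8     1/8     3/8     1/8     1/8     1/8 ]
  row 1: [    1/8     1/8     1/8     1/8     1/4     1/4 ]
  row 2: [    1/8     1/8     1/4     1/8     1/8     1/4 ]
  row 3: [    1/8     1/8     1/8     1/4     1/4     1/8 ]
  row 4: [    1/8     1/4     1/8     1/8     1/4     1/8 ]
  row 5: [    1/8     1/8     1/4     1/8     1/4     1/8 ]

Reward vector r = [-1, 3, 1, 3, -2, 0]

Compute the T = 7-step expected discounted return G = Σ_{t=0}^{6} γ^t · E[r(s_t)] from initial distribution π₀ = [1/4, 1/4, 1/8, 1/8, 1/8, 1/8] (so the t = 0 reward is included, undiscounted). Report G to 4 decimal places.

t=0: π = [0.2500, 0.2500, 0.1250, 0.1250, 0.1250, 0.1250], E[r] = 0.7500, γ^t·E[r] = 0.750000, running G = 0.750000
t=1: π = [0.1250, 0.1406, 0.2188, 0.1406, 0.2031, 0.1719], E[r] = 0.5313, γ^t·E[r] = 0.371875, running G = 1.121875
t=2: π = [0.1250, 0.1504, 0.2051, 0.1426, 0.2070, 0.1699], E[r] = 0.5449, γ^t·E[r] = 0.267012, running G = 1.388887
t=3: π = [0.1250, 0.1509, 0.2031, 0.1428, 0.2087, 0.1694], E[r] = 0.5417, γ^t·E[r] = 0.185820, running G = 1.574706
t=4: π = [0.1250, 0.1511, 0.2028, 0.1429, 0.2090, 0.1693], E[r] = 0.5417, γ^t·E[r] = 0.130059, running G = 1.704765
t=5: π = [0.1250, 0.1511, 0.2028, 0.1429, 0.2090, 0.1692], E[r] = 0.5417, γ^t·E[r] = 0.091036, running G = 1.795801
t=6: π = [0.1250, 0.1511, 0.2027, 0.1429, 0.2090, 0.1692], E[r] = 0.5416, γ^t·E[r] = 0.063724, running G = 1.859525

G = 1.8595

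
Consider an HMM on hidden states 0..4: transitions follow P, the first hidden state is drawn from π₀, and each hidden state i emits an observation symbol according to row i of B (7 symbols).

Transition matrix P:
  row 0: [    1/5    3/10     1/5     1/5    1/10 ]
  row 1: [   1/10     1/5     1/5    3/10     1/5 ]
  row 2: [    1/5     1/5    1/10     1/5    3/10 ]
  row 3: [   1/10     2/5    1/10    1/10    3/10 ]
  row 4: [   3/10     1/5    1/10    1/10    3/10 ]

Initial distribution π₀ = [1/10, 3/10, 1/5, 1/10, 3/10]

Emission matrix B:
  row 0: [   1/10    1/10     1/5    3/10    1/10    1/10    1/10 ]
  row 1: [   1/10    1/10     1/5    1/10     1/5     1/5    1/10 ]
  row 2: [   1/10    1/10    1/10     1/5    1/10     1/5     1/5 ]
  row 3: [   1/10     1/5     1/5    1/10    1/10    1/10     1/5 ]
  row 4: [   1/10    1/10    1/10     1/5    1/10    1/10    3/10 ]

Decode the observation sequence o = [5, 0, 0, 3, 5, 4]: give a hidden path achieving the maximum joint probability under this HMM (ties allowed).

t=0: δ = [1.000e-02, 6.000e-02, 4.000e-02, 1.000e-02, 3.000e-02]  (obs o_0=5)
t=1: δ = [9.000e-04, 1.200e-03, 1.200e-03, 1.800e-03, 1.200e-03]  ψ = [4, 1, 1, 1, 1]  (obs o_1=0)
t=2: δ = [3.600e-05, 7.200e-05, 2.400e-05, 3.600e-05, 5.400e-05]  ψ = [4, 3, 1, 1, 3]  (obs o_2=0)
t=3: δ = [4.860e-06, 1.440e-06, 2.880e-06, 2.160e-06, 3.240e-06]  ψ = [4, 1, 1, 1, 4]  (obs o_3=3)
t=4: δ = [9.720e-08, 2.916e-07, 1.944e-07, 9.720e-08, 9.720e-08]  ψ = [0, 0, 0, 0, 4]  (obs o_4=5)
t=5: δ = [3.888e-09, 1.166e-08, 5.832e-09, 8.748e-09, 5.832e-09]  ψ = [2, 1, 1, 1, 1]  (obs o_5=4)
backtrack: best end state = 1; path = [1, 3, 4, 0, 1, 1]

path = [1, 3, 4, 0, 1, 1]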